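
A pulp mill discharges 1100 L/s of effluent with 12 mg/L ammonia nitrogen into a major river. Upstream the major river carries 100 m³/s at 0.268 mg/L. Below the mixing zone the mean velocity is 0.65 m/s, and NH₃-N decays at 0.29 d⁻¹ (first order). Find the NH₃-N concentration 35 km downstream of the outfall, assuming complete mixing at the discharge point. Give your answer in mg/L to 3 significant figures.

0.330 mg/L

1100 L/s = 1.1 m³/s.
After complete mixing, C₀ = (1.1·12 + 100·0.268) / 101.1 = 0.3956 mg/L.
Travel time t = 3.5e+04 m / 0.65 m/s = 5.385e+04 s = 0.6232 d.
C = 0.3956·exp(−0.29·0.6232) = 0.3956·0.8347 = 0.3302 mg/L.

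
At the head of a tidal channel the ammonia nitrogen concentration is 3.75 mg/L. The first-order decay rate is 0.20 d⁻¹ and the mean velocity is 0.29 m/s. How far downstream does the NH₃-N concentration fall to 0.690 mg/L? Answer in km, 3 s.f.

212 km

From C = C₀·e^(−kt), t = ln(C₀/C)/k = ln(3.75/0.690)/0.20 = 1.693/0.20 = 8.464 d.
Distance = v·t = 0.29 m/s × 7.313e+05 s = 2.121e+05 m = 212.1 km.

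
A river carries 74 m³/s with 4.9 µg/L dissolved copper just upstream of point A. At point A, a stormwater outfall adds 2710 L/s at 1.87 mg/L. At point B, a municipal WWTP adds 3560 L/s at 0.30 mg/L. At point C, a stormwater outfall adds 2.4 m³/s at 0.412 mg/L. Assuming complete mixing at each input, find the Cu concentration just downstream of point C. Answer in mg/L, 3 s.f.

0.0906 mg/L

4.9 µg/L = 0.0049 mg/L.
2710 L/s = 2.71 m³/s.
After input A: C = (74·0.0049 + 2.71·1.87) / 76.71 = 0.07079 mg/L.
3560 L/s = 3.56 m³/s.
After input B: C = (76.71·0.07079 + 3.56·0.3) / 80.27 = 0.08096 mg/L.
After input C: C = (80.27·0.08096 + 2.4·0.412) / 82.67 = 0.09057 mg/L.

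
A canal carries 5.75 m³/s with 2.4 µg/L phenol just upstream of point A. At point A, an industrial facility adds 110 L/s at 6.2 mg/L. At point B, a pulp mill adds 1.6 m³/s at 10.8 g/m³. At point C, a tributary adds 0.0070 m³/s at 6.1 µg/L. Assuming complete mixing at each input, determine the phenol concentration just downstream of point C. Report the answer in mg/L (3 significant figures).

2.41 mg/L

2.4 µg/L = 0.0024 mg/L.
110 L/s = 0.11 m³/s.
After input A: C = (5.75·0.0024 + 0.11·6.2) / 5.86 = 0.1187 mg/L.
After input B: C = (5.86·0.1187 + 1.6·10.8) / 7.46 = 2.41 mg/L.
6.1 µg/L = 0.0061 mg/L.
After input C: C = (7.46·2.41 + 0.007·0.0061) / 7.467 = 2.407 mg/L.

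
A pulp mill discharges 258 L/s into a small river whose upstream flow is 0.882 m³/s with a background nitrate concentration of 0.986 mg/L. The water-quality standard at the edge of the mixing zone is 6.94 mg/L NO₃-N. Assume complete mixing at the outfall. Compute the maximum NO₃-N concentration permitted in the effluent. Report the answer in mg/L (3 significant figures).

27.3 mg/L

258 L/s = 0.258 m³/s.
Mass balance: 6.94·1.14 = 0.258·Cₑ + 0.882·0.986.
Cₑ = (7.912 − 0.8697) / 0.258 = 27.29 mg/L.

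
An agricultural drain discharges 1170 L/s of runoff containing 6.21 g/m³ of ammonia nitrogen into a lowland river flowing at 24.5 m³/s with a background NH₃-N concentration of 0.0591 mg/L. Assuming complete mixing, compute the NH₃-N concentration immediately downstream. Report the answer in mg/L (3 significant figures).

1170 L/s = 1.17 m³/s.
Conservation of mass across the mixing zone: C = (1.17·6.21 + 24.5·0.0591) / (1.17 + 24.5) = 8.714/25.67 = 0.3394 mg/L.

0.339 mg/L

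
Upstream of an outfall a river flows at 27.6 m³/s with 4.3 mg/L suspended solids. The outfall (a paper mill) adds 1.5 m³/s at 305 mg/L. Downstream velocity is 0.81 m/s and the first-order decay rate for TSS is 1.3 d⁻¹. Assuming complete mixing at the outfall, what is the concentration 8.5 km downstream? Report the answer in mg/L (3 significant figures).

After complete mixing, C₀ = (1.5·305 + 27.6·4.3) / 29.1 = 19.8 mg/L.
Travel time t = 8500 m / 0.81 m/s = 1.049e+04 s = 0.1215 d.
C = 19.8·exp(−1.3·0.1215) = 19.8·0.8539 = 16.91 mg/L.

16.9 mg/L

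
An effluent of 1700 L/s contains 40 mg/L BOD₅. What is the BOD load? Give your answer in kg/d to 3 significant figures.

5880 kg/d

1700 L/s = 1.7 m³/s.
Mass flux = Q·C = 1.7 m³/s × 40 g/m³ = 68 g/s.
= 68 g/s × 86.4 = 5875 kg/d.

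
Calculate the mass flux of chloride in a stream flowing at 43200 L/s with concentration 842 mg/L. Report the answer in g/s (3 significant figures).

36400 g/s

43200 L/s = 43.2 m³/s.
Mass flux = Q·C = 43.2 m³/s × 842 g/m³ = 3.637e+04 g/s.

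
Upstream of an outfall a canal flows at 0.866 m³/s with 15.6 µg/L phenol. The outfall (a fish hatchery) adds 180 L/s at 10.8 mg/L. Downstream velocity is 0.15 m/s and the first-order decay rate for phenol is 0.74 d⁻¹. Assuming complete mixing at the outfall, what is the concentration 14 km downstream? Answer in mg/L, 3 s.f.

0.841 mg/L

180 L/s = 0.18 m³/s.
15.6 µg/L = 0.0156 mg/L.
After complete mixing, C₀ = (0.18·10.8 + 0.866·0.0156) / 1.046 = 1.871 mg/L.
Travel time t = 1.4e+04 m / 0.15 m/s = 9.333e+04 s = 1.08 d.
C = 1.871·exp(−0.74·1.08) = 1.871·0.4496 = 0.8414 mg/L.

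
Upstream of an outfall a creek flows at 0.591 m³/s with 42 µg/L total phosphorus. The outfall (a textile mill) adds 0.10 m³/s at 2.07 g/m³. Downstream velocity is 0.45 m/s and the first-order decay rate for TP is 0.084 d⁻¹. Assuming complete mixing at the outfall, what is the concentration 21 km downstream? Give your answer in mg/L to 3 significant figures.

42 µg/L = 0.042 mg/L.
After complete mixing, C₀ = (0.1·2.07 + 0.591·0.042) / 0.691 = 0.3355 mg/L.
Travel time t = 2.1e+04 m / 0.45 m/s = 4.667e+04 s = 0.5401 d.
C = 0.3355·exp(−0.084·0.5401) = 0.3355·0.9556 = 0.3206 mg/L.

0.321 mg/L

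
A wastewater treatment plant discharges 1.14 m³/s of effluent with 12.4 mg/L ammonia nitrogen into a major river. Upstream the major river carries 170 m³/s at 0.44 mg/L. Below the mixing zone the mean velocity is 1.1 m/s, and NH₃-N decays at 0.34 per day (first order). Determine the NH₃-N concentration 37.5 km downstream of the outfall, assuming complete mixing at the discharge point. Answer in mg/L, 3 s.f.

After complete mixing, C₀ = (1.14·12.4 + 170·0.44) / 171.1 = 0.5197 mg/L.
Travel time t = 3.75e+04 m / 1.1 m/s = 3.409e+04 s = 0.3946 d.
C = 0.5197·exp(−0.34·0.3946) = 0.5197·0.8745 = 0.4544 mg/L.

0.454 mg/L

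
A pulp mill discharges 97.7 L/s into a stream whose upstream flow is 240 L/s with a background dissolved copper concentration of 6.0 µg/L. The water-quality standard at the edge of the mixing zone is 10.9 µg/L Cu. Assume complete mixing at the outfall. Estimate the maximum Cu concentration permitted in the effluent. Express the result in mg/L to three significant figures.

0.0229 mg/L

97.7 L/s = 0.0977 m³/s.
240 L/s = 0.24 m³/s.
6.0 µg/L = 0.006 mg/L.
10.9 µg/L = 0.0109 mg/L.
Mass balance: 0.0109·0.3377 = 0.0977·Cₑ + 0.24·0.006.
Cₑ = (0.003681 − 0.00144) / 0.0977 = 0.02294 mg/L.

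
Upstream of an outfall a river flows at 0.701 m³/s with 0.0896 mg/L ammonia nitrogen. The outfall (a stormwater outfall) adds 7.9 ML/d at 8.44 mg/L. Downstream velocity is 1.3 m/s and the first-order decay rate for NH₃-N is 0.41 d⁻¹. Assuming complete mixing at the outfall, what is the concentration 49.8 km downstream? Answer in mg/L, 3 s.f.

0.878 mg/L

7.9 ML/d = 0.09144 m³/s.
After complete mixing, C₀ = (0.09144·8.44 + 0.701·0.0896) / 0.7924 = 1.053 mg/L.
Travel time t = 4.98e+04 m / 1.3 m/s = 3.831e+04 s = 0.4434 d.
C = 1.053·exp(−0.41·0.4434) = 1.053·0.8338 = 0.8781 mg/L.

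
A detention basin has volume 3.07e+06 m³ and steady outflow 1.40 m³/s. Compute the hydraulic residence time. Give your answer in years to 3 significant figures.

0.0695 yr

Q = 1.40 m³/s × 3.156e+07 s/yr = 4.418e+07 m³/yr.
Hydraulic residence time τ = V/Q = 3.07e+06/4.418e+07 = 0.06949 yr.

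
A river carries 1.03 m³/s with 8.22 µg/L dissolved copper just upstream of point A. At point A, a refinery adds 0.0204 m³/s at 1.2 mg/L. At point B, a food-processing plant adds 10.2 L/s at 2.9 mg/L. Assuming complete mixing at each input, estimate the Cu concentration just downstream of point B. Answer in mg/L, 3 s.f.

0.0590 mg/L

8.22 µg/L = 0.00822 mg/L.
After input A: C = (1.03·0.00822 + 0.0204·1.2) / 1.05 = 0.03137 mg/L.
10.2 L/s = 0.0102 m³/s.
After input B: C = (1.05·0.03137 + 0.0102·2.9) / 1.061 = 0.05895 mg/L.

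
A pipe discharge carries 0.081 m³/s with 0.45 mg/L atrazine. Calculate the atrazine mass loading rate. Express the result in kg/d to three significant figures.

3.15 kg/d

Mass flux = Q·C = 0.081 m³/s × 0.45 g/m³ = 0.03645 g/s.
= 0.03645 g/s × 86.4 = 3.149 kg/d.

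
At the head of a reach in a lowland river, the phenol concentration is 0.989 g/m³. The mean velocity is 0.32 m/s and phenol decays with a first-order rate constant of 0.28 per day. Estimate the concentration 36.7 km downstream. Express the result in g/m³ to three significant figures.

0.682 g/m³

Travel time t = 36.7 km / 0.32 m/s = 3.67e+04/0.32 = 1.147e+05 s = 1.327 d.
First-order decay: C = 0.989·exp(−0.28·1.327) = 0.989·0.6896 = 0.682 g/m³.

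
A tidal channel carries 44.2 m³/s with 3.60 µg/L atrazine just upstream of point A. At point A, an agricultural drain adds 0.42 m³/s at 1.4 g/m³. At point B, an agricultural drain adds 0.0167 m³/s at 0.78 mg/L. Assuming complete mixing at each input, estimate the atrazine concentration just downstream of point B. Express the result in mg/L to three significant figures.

0.0170 mg/L

3.60 µg/L = 0.0036 mg/L.
After input A: C = (44.2·0.0036 + 0.42·1.4) / 44.62 = 0.01674 mg/L.
After input B: C = (44.62·0.01674 + 0.0167·0.78) / 44.64 = 0.01703 mg/L.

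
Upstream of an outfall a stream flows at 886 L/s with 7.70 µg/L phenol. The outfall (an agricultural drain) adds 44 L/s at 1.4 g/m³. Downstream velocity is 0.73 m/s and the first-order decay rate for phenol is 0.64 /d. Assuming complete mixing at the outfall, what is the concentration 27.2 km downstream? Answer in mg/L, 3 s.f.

0.0558 mg/L

44 L/s = 0.044 m³/s.
886 L/s = 0.886 m³/s.
7.70 µg/L = 0.0077 mg/L.
After complete mixing, C₀ = (0.044·1.4 + 0.886·0.0077) / 0.93 = 0.07357 mg/L.
Travel time t = 2.72e+04 m / 0.73 m/s = 3.726e+04 s = 0.4313 d.
C = 0.07357·exp(−0.64·0.4313) = 0.07357·0.7588 = 0.05583 mg/L.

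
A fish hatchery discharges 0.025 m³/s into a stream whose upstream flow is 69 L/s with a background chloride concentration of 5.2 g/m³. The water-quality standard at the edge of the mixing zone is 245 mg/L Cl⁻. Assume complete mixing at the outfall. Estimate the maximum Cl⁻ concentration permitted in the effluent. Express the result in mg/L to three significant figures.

907 mg/L

69 L/s = 0.069 m³/s.
Mass balance: 245·0.094 = 0.025·Cₑ + 0.069·5.2.
Cₑ = (23.03 − 0.3588) / 0.025 = 906.8 mg/L.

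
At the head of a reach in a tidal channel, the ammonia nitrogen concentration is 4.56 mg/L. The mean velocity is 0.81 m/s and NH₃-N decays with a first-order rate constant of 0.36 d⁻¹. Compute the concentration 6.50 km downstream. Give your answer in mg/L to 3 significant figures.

4.41 mg/L

Travel time t = 6.50 km / 0.81 m/s = 6500/0.81 = 8025 s = 0.09288 d.
First-order decay: C = 4.56·exp(−0.36·0.09288) = 4.56·0.9671 = 4.41 mg/L.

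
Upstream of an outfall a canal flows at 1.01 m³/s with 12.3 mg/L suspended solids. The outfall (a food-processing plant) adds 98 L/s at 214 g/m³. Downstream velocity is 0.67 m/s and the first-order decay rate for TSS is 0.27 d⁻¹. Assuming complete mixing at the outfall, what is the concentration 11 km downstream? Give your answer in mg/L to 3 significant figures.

98 L/s = 0.098 m³/s.
After complete mixing, C₀ = (0.098·214 + 1.01·12.3) / 1.108 = 30.14 mg/L.
Travel time t = 1.1e+04 m / 0.67 m/s = 1.642e+04 s = 0.19 d.
C = 30.14·exp(−0.27·0.19) = 30.14·0.95 = 28.63 mg/L.

28.6 mg/L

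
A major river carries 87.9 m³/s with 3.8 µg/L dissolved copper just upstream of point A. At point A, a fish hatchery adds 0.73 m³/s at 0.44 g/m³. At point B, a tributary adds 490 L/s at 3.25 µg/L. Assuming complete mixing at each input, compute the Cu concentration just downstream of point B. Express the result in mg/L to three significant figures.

0.00737 mg/L

3.8 µg/L = 0.0038 mg/L.
After input A: C = (87.9·0.0038 + 0.73·0.44) / 88.63 = 0.007393 mg/L.
490 L/s = 0.49 m³/s.
3.25 µg/L = 0.00325 mg/L.
After input B: C = (88.63·0.007393 + 0.49·0.00325) / 89.12 = 0.00737 mg/L.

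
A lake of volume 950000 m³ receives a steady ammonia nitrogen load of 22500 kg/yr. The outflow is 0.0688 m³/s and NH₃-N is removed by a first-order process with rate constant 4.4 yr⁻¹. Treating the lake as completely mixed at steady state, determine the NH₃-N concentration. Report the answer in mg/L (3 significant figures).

3.54 mg/L

Outflow Q = 0.0688 m³/s × 3.156e+07 s/yr = 2.171e+06 m³/yr.
Steady-state CSTR mass balance: W = Q·C + k·V·C, so C = W/(Q + kV).
Q + kV = 2.171e+06 + 4.4·950000 = 6.351e+06 m³/yr.
C = 22500/6.351e+06 = 0.003543 kg/m³ = 3.543 mg/L.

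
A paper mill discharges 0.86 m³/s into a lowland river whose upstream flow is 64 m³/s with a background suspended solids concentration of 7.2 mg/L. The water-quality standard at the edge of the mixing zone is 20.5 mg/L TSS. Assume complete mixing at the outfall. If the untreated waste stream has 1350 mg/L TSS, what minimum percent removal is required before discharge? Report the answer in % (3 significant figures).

25.2 %

Mass balance: 20.5·64.86 = 0.86·Cₑ + 64·7.2.
Cₑ = (1330 − 460.8) / 0.86 = 1010 mg/L.
Required removal = 1 − 1010/1350 = 25.17 %.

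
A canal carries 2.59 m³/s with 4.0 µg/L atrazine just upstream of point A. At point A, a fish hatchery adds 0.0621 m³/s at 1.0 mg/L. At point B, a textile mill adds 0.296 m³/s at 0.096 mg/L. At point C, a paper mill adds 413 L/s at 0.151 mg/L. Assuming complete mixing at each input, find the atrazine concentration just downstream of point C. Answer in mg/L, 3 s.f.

4.0 µg/L = 0.004 mg/L.
After input A: C = (2.59·0.004 + 0.0621·1) / 2.652 = 0.02732 mg/L.
After input B: C = (2.652·0.02732 + 0.296·0.096) / 2.948 = 0.03422 mg/L.
413 L/s = 0.413 m³/s.
After input C: C = (2.948·0.03422 + 0.413·0.151) / 3.361 = 0.04857 mg/L.

0.0486 mg/L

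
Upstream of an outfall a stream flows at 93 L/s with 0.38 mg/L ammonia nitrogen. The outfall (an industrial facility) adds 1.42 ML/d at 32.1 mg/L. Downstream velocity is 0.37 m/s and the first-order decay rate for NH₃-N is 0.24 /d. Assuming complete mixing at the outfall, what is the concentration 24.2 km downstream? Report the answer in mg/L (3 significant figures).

1.42 ML/d = 0.01644 m³/s.
93 L/s = 0.093 m³/s.
After complete mixing, C₀ = (0.01644·32.1 + 0.093·0.38) / 0.1094 = 5.144 mg/L.
Travel time t = 2.42e+04 m / 0.37 m/s = 6.541e+04 s = 0.757 d.
C = 5.144·exp(−0.24·0.757) = 5.144·0.8339 = 4.289 mg/L.

4.29 mg/L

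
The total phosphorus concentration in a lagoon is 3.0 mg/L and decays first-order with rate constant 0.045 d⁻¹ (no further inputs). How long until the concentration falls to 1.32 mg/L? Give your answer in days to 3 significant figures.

18.2 d

t = ln(C₀/C)/k = ln(3.0/1.32)/0.045 = 0.821/0.045 = 18.24 d.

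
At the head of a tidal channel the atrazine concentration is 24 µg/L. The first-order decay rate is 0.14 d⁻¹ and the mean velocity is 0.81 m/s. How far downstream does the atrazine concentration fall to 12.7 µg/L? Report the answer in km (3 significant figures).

318 km

From C = C₀·e^(−kt), t = ln(C₀/C)/k = ln(24/12.7)/0.14 = 0.6365/0.14 = 4.546 d.
Distance = v·t = 0.81 m/s × 3.928e+05 s = 3.182e+05 m = 318.2 km.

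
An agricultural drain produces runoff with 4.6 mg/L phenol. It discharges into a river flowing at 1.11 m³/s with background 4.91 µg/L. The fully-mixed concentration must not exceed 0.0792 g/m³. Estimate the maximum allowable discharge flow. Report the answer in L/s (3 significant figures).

18.2 L/s

4.91 µg/L = 0.00491 mg/L.
Mass balance at complete mixing: C_std·(Q_w + Q_r) = Q_w·C_e + Q_r·C_b.
Rearranging, Q_w = Q_r·(C_std − C_b)/(C_e − C_std) = 1.11·(0.0792 − 0.00491) / (4.6 − 0.0792) = 0.01824 m³/s.
= 18.24 L/s.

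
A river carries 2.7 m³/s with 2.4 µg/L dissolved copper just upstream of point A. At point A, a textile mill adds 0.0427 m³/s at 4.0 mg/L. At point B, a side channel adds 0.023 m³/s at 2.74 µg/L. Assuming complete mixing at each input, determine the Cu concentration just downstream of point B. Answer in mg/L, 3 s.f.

0.0641 mg/L

2.4 µg/L = 0.0024 mg/L.
After input A: C = (2.7·0.0024 + 0.0427·4) / 2.743 = 0.06464 mg/L.
2.74 µg/L = 0.00274 mg/L.
After input B: C = (2.743·0.06464 + 0.023·0.00274) / 2.766 = 0.06412 mg/L.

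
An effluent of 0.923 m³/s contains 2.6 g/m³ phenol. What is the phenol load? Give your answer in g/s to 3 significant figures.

Mass flux = Q·C = 0.923 m³/s × 2.6 g/m³ = 2.4 g/s.

2.40 g/s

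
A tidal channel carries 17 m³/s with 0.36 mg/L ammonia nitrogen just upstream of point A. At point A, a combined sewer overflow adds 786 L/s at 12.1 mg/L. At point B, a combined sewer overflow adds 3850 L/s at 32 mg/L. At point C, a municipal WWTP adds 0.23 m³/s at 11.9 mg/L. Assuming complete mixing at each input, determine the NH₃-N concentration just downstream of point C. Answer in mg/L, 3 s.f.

6.47 mg/L

786 L/s = 0.786 m³/s.
After input A: C = (17·0.36 + 0.786·12.1) / 17.79 = 0.8788 mg/L.
3850 L/s = 3.85 m³/s.
After input B: C = (17.79·0.8788 + 3.85·32) / 21.64 = 6.417 mg/L.
After input C: C = (21.64·6.417 + 0.23·11.9) / 21.87 = 6.474 mg/L.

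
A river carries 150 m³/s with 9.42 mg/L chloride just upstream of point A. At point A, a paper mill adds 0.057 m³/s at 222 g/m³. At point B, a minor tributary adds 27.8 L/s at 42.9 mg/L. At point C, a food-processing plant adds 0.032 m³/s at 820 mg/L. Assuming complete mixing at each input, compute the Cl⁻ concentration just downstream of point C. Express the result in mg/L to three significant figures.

9.68 mg/L

After input A: C = (150·9.42 + 0.057·222) / 150.1 = 9.501 mg/L.
27.8 L/s = 0.0278 m³/s.
After input B: C = (150.1·9.501 + 0.0278·42.9) / 150.1 = 9.507 mg/L.
After input C: C = (150.1·9.507 + 0.032·820) / 150.1 = 9.68 mg/L.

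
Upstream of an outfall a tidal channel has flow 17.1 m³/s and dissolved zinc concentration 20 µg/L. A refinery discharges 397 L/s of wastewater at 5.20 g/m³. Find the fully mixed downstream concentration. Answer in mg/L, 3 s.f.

397 L/s = 0.397 m³/s.
20 µg/L = 0.02 mg/L.
Flow-weighted mixing gives C = (0.397·5.2 + 17.1·0.02) / (0.397 + 17.1) = 2.406/17.5 = 0.1375 mg/L.

0.138 mg/L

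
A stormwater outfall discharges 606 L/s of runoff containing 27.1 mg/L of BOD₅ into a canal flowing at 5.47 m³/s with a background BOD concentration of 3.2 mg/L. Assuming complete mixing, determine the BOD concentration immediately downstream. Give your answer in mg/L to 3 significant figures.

5.58 mg/L

606 L/s = 0.606 m³/s.
By mass balance at complete mixing, C = (0.606·27.1 + 5.47·3.2) / (0.606 + 5.47) = 33.93/6.076 = 5.584 mg/L.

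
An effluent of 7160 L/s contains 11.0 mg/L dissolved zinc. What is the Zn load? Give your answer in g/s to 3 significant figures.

78.8 g/s

7160 L/s = 7.16 m³/s.
Mass flux = Q·C = 7.16 m³/s × 11 g/m³ = 78.76 g/s.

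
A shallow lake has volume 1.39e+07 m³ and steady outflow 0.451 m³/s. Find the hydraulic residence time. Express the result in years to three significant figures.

0.977 yr

Q = 0.451 m³/s × 3.156e+07 s/yr = 1.423e+07 m³/yr.
Hydraulic residence time τ = V/Q = 1.39e+07/1.423e+07 = 0.9766 yr.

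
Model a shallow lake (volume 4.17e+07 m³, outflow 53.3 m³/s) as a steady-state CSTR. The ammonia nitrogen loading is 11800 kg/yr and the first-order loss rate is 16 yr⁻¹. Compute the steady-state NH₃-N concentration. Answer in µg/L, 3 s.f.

5.02 µg/L

Outflow Q = 53.3 m³/s × 3.156e+07 s/yr = 1.682e+09 m³/yr.
Steady-state CSTR mass balance: W = Q·C + k·V·C, so C = W/(Q + kV).
Q + kV = 1.682e+09 + 16·4.17e+07 = 2.349e+09 m³/yr.
C = 11800/2.349e+09 = 5.023e-06 kg/m³ = 0.005023 mg/L = 5.023 µg/L.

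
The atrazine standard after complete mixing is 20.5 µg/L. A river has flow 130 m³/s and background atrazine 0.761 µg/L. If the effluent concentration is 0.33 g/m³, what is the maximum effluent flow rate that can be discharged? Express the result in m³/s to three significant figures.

0.761 µg/L = 0.000761 mg/L.
20.5 µg/L = 0.0205 mg/L.
Mass balance at complete mixing: C_std·(Q_w + Q_r) = Q_w·C_e + Q_r·C_b.
Rearranging, Q_w = Q_r·(C_std − C_b)/(C_e − C_std) = 130·(0.0205 − 0.000761) / (0.33 − 0.0205) = 8.291 m³/s.

8.29 m³/s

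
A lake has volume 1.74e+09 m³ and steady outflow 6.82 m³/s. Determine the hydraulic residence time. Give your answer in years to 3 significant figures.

Q = 6.82 m³/s × 3.156e+07 s/yr = 2.152e+08 m³/yr.
Hydraulic residence time τ = V/Q = 1.74e+09/2.152e+08 = 8.085 yr.

8.08 yr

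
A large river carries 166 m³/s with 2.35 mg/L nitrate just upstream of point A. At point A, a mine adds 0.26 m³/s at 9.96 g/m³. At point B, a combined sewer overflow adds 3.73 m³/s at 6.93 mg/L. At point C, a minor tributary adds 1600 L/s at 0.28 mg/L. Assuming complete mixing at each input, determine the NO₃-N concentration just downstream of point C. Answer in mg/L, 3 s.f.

2.44 mg/L

After input A: C = (166·2.35 + 0.26·9.96) / 166.3 = 2.362 mg/L.
After input B: C = (166.3·2.362 + 3.73·6.93) / 170 = 2.462 mg/L.
1600 L/s = 1.6 m³/s.
After input C: C = (170·2.462 + 1.6·0.28) / 171.6 = 2.442 mg/L.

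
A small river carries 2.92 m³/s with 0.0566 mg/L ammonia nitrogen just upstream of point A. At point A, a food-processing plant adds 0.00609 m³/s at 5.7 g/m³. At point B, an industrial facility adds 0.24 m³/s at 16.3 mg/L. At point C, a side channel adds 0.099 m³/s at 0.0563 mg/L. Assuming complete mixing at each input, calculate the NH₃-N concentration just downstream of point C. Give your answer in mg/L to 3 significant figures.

1.26 mg/L

After input A: C = (2.92·0.0566 + 0.00609·5.7) / 2.926 = 0.06835 mg/L.
After input B: C = (2.926·0.06835 + 0.24·16.3) / 3.166 = 1.299 mg/L.
After input C: C = (3.166·1.299 + 0.099·0.0563) / 3.265 = 1.261 mg/L.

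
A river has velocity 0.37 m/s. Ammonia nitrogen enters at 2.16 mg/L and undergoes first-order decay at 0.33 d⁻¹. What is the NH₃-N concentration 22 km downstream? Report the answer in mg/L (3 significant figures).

Travel time t = 22 km / 0.37 m/s = 2.2e+04/0.37 = 5.946e+04 s = 0.6882 d.
First-order decay: C = 2.16·exp(−0.33·0.6882) = 2.16·0.7968 = 1.721 mg/L.

1.72 mg/L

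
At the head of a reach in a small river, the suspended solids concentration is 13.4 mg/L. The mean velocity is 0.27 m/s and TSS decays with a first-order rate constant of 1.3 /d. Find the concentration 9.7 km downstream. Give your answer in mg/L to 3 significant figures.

Travel time t = 9.7 km / 0.27 m/s = 9700/0.27 = 3.593e+04 s = 0.4158 d.
First-order decay: C = 13.4·exp(−1.3·0.4158) = 13.4·0.5824 = 7.805 mg/L.

7.80 mg/L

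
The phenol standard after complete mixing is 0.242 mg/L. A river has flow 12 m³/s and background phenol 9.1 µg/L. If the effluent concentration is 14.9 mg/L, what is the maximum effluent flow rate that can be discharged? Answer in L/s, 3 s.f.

9.1 µg/L = 0.0091 mg/L.
Mass balance at complete mixing: C_std·(Q_w + Q_r) = Q_w·C_e + Q_r·C_b.
Rearranging, Q_w = Q_r·(C_std − C_b)/(C_e − C_std) = 12·(0.242 − 0.0091) / (14.9 − 0.242) = 0.1907 m³/s.
= 190.7 L/s.

191 L/s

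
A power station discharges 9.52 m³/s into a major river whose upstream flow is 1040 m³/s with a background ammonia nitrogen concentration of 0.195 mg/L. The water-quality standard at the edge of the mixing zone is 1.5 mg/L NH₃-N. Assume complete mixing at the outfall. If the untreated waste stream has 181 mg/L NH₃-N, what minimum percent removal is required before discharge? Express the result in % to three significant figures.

20.4 %

Mass balance: 1.5·1050 = 9.52·Cₑ + 1040·0.195.
Cₑ = (1574 − 202.8) / 9.52 = 144.1 mg/L.
Required removal = 1 − 144.1/181 = 20.41 %.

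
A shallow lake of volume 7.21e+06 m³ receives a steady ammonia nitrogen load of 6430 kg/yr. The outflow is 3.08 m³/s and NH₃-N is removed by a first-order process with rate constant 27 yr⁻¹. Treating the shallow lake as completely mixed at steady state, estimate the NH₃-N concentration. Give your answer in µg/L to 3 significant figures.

Outflow Q = 3.08 m³/s × 3.156e+07 s/yr = 9.72e+07 m³/yr.
Steady-state CSTR mass balance: W = Q·C + k·V·C, so C = W/(Q + kV).
Q + kV = 9.72e+07 + 27·7.21e+06 = 2.919e+08 m³/yr.
C = 6430/2.919e+08 = 2.203e-05 kg/m³ = 0.02203 mg/L = 22.03 µg/L.

22.0 µg/L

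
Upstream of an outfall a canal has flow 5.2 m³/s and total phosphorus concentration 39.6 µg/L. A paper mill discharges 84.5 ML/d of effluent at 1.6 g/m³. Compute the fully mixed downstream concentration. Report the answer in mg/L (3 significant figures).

0.287 mg/L

84.5 ML/d = 0.978 m³/s.
39.6 µg/L = 0.0396 mg/L.
Flow-weighted mixing gives C = (0.978·1.6 + 5.2·0.0396) / (0.978 + 5.2) = 1.771/6.178 = 0.2866 mg/L.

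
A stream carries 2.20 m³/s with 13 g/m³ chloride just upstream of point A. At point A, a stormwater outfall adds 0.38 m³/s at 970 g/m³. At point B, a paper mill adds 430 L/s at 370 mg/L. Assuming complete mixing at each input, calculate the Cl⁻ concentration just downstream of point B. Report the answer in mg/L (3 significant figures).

185 mg/L

After input A: C = (2.2·13 + 0.38·970) / 2.58 = 154 mg/L.
430 L/s = 0.43 m³/s.
After input B: C = (2.58·154 + 0.43·370) / 3.01 = 184.8 mg/L.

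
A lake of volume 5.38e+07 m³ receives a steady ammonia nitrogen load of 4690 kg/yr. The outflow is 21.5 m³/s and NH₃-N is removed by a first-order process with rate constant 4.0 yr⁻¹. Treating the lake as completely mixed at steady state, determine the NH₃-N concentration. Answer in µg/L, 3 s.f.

5.25 µg/L

Outflow Q = 21.5 m³/s × 3.156e+07 s/yr = 6.785e+08 m³/yr.
Steady-state CSTR mass balance: W = Q·C + k·V·C, so C = W/(Q + kV).
Q + kV = 6.785e+08 + 4.0·5.38e+07 = 8.937e+08 m³/yr.
C = 4690/8.937e+08 = 5.248e-06 kg/m³ = 0.005248 mg/L = 5.248 µg/L.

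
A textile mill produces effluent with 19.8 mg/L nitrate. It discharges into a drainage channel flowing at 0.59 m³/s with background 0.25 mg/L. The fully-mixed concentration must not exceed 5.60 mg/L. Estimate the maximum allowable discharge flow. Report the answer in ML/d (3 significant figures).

Mass balance at complete mixing: C_std·(Q_w + Q_r) = Q_w·C_e + Q_r·C_b.
Rearranging, Q_w = Q_r·(C_std − C_b)/(C_e − C_std) = 0.59·(5.6 − 0.25) / (19.8 − 5.6) = 0.2223 m³/s.
= 19.21 ML/d.

19.2 ML/d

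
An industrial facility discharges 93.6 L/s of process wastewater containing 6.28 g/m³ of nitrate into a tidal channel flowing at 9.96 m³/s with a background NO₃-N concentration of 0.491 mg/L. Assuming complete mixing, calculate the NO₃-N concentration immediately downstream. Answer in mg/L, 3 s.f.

0.545 mg/L

93.6 L/s = 0.0936 m³/s.
Flow-weighted mixing gives C = (0.0936·6.28 + 9.96·0.491) / (0.0936 + 9.96) = 5.478/10.05 = 0.5449 mg/L.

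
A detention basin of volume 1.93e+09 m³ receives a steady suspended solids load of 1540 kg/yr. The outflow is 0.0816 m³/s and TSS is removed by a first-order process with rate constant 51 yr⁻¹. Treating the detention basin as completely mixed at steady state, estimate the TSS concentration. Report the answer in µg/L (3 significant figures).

Outflow Q = 0.0816 m³/s × 3.156e+07 s/yr = 2.575e+06 m³/yr.
Steady-state CSTR mass balance: W = Q·C + k·V·C, so C = W/(Q + kV).
Q + kV = 2.575e+06 + 51·1.93e+09 = 9.843e+10 m³/yr.
C = 1540/9.843e+10 = 1.565e-08 kg/m³ = 1.565e-05 mg/L = 0.01565 µg/L.

0.0156 µg/L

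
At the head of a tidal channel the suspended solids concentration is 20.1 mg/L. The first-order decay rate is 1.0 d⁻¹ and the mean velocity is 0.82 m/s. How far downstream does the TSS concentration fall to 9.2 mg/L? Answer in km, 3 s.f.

55.4 km

From C = C₀·e^(−kt), t = ln(C₀/C)/k = ln(20.1/9.2)/1.0 = 0.7815/1.0 = 0.7815 d.
Distance = v·t = 0.82 m/s × 6.752e+04 s = 5.537e+04 m = 55.37 km.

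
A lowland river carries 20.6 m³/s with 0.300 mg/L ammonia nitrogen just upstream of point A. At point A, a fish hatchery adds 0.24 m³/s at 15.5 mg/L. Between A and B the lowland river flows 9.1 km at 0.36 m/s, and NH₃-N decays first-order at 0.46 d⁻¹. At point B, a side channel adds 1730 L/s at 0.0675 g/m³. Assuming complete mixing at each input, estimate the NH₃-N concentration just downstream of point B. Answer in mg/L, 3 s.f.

0.389 mg/L

After input A: C = (20.6·0.3 + 0.24·15.5) / 20.84 = 0.475 mg/L.
Over the 9.1 km reach to input B (t = 2.528e+04 s = 0.2926 d), decay gives C = 0.475·exp(−0.46·0.2926) = 0.4152 mg/L.
1730 L/s = 1.73 m³/s.
After input B: C = (20.84·0.4152 + 1.73·0.0675) / 22.57 = 0.3886 mg/L.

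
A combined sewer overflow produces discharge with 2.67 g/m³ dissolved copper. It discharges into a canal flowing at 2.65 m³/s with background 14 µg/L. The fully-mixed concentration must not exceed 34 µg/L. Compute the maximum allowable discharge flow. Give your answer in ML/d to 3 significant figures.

14 µg/L = 0.014 mg/L.
34 µg/L = 0.034 mg/L.
Mass balance at complete mixing: C_std·(Q_w + Q_r) = Q_w·C_e + Q_r·C_b.
Rearranging, Q_w = Q_r·(C_std − C_b)/(C_e − C_std) = 2.65·(0.034 − 0.014) / (2.67 − 0.034) = 0.02011 m³/s.
= 1.737 ML/d.

1.74 ML/d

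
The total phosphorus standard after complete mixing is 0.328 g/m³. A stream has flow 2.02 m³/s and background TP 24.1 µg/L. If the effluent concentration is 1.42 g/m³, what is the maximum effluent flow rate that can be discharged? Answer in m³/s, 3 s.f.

24.1 µg/L = 0.0241 mg/L.
Mass balance at complete mixing: C_std·(Q_w + Q_r) = Q_w·C_e + Q_r·C_b.
Rearranging, Q_w = Q_r·(C_std − C_b)/(C_e − C_std) = 2.02·(0.328 − 0.0241) / (1.42 − 0.328) = 0.5622 m³/s.

0.562 m³/s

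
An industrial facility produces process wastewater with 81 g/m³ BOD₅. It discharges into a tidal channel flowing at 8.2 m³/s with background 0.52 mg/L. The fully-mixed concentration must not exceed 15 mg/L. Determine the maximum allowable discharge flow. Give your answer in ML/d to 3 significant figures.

155 ML/d

Mass balance at complete mixing: C_std·(Q_w + Q_r) = Q_w·C_e + Q_r·C_b.
Rearranging, Q_w = Q_r·(C_std − C_b)/(C_e − C_std) = 8.2·(15 − 0.52) / (81 − 15) = 1.799 m³/s.
= 155.4 ML/d.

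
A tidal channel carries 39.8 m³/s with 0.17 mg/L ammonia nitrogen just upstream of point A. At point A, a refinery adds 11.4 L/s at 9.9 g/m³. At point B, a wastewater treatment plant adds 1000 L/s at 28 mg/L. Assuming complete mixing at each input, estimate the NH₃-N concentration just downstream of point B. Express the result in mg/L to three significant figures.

0.855 mg/L

11.4 L/s = 0.0114 m³/s.
After input A: C = (39.8·0.17 + 0.0114·9.9) / 39.81 = 0.1728 mg/L.
1000 L/s = 1 m³/s.
After input B: C = (39.81·0.1728 + 1·28) / 40.81 = 0.8546 mg/L.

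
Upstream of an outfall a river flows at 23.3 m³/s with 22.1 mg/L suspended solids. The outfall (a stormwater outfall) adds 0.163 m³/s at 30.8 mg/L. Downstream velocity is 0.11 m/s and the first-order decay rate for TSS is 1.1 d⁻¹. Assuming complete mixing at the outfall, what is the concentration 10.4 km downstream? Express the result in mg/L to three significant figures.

6.65 mg/L

After complete mixing, C₀ = (0.163·30.8 + 23.3·22.1) / 23.46 = 22.16 mg/L.
Travel time t = 1.04e+04 m / 0.11 m/s = 9.455e+04 s = 1.094 d.
C = 22.16·exp(−1.1·1.094) = 22.16·0.3001 = 6.65 mg/L.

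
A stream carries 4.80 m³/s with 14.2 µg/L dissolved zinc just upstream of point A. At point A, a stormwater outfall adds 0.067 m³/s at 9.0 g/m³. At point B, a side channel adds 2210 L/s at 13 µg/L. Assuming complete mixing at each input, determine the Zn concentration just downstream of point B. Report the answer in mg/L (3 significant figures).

14.2 µg/L = 0.0142 mg/L.
After input A: C = (4.8·0.0142 + 0.067·9) / 4.867 = 0.1379 mg/L.
2210 L/s = 2.21 m³/s.
13 µg/L = 0.013 mg/L.
After input B: C = (4.867·0.1379 + 2.21·0.013) / 7.077 = 0.0989 mg/L.

0.0989 mg/L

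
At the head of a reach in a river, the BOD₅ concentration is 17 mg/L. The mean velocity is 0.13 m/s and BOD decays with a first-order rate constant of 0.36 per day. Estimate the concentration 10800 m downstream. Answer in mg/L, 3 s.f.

12.0 mg/L

Travel time t = 10800 m / 0.13 m/s = 1.08e+04/0.13 = 8.308e+04 s = 0.9615 d.
First-order decay: C = 17·exp(−0.36·0.9615) = 17·0.7074 = 12.03 mg/L.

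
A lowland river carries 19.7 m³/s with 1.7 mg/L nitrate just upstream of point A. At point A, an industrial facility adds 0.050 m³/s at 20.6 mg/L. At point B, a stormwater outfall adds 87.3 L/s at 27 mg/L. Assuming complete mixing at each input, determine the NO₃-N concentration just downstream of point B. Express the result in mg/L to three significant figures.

1.86 mg/L

After input A: C = (19.7·1.7 + 0.05·20.6) / 19.75 = 1.748 mg/L.
87.3 L/s = 0.0873 m³/s.
After input B: C = (19.75·1.748 + 0.0873·27) / 19.84 = 1.859 mg/L.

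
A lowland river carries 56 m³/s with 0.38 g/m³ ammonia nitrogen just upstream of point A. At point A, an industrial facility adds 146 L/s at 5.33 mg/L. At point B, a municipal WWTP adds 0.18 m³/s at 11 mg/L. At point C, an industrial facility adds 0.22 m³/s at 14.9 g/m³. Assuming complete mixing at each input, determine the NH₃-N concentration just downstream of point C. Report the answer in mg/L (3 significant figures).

0.483 mg/L

146 L/s = 0.146 m³/s.
After input A: C = (56·0.38 + 0.146·5.33) / 56.15 = 0.3929 mg/L.
After input B: C = (56.15·0.3929 + 0.18·11) / 56.33 = 0.4268 mg/L.
After input C: C = (56.33·0.4268 + 0.22·14.9) / 56.55 = 0.4831 mg/L.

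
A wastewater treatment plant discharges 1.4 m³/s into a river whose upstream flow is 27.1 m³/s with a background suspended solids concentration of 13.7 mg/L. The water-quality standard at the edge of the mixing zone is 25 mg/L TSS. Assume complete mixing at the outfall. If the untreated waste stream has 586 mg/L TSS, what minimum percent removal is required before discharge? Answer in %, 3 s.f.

Mass balance: 25·28.5 = 1.4·Cₑ + 27.1·13.7.
Cₑ = (712.5 − 371.3) / 1.4 = 243.7 mg/L.
Required removal = 1 − 243.7/586 = 58.41 %.

58.4 %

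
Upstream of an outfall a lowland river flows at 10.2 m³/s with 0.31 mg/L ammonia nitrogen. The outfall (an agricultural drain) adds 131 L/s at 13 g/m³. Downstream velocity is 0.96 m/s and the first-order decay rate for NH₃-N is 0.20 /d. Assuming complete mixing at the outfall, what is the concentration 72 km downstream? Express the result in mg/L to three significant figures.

131 L/s = 0.131 m³/s.
After complete mixing, C₀ = (0.131·13 + 10.2·0.31) / 10.33 = 0.4709 mg/L.
Travel time t = 7.2e+04 m / 0.96 m/s = 7.5e+04 s = 0.8681 d.
C = 0.4709·exp(−0.20·0.8681) = 0.4709·0.8406 = 0.3959 mg/L.

0.396 mg/L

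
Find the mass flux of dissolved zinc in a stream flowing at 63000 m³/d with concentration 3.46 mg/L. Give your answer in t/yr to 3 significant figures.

63000 m³/d = 0.7292 m³/s.
Mass flux = Q·C = 0.7292 m³/s × 3.46 g/m³ = 2.523 g/s.
= 2.523 g/s × 31.56 = 79.62 t/yr.

79.6 t/yr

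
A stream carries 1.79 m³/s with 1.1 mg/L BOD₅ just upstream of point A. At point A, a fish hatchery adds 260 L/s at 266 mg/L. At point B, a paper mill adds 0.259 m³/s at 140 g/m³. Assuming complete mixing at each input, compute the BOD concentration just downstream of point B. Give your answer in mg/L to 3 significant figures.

260 L/s = 0.26 m³/s.
After input A: C = (1.79·1.1 + 0.26·266) / 2.05 = 34.7 mg/L.
After input B: C = (2.05·34.7 + 0.259·140) / 2.309 = 46.51 mg/L.

46.5 mg/L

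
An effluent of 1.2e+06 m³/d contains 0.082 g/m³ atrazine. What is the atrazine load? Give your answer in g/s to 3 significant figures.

1.14 g/s

1.2e+06 m³/d = 13.89 m³/s.
Mass flux = Q·C = 13.89 m³/s × 0.082 g/m³ = 1.139 g/s.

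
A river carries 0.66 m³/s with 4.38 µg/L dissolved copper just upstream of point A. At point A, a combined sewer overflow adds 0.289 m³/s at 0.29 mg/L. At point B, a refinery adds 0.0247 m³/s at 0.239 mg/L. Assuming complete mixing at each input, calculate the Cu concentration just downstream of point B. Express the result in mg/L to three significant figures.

0.0951 mg/L

4.38 µg/L = 0.00438 mg/L.
After input A: C = (0.66·0.00438 + 0.289·0.29) / 0.949 = 0.09136 mg/L.
After input B: C = (0.949·0.09136 + 0.0247·0.239) / 0.9737 = 0.09511 mg/L.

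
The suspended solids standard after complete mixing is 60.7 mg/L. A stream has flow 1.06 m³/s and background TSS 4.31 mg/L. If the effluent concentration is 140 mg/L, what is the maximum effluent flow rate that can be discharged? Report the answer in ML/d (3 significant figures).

65.1 ML/d

Mass balance at complete mixing: C_std·(Q_w + Q_r) = Q_w·C_e + Q_r·C_b.
Rearranging, Q_w = Q_r·(C_std − C_b)/(C_e − C_std) = 1.06·(60.7 − 4.31) / (140 − 60.7) = 0.7538 m³/s.
= 65.13 ML/d.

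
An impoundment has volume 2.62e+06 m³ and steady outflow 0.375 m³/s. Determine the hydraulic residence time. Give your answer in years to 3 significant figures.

0.221 yr

Q = 0.375 m³/s × 3.156e+07 s/yr = 1.183e+07 m³/yr.
Hydraulic residence time τ = V/Q = 2.62e+06/1.183e+07 = 0.2214 yr.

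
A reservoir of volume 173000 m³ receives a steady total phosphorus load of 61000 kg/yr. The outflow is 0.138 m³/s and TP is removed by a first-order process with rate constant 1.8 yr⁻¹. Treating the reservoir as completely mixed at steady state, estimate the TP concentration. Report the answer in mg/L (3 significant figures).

Outflow Q = 0.138 m³/s × 3.156e+07 s/yr = 4.355e+06 m³/yr.
Steady-state CSTR mass balance: W = Q·C + k·V·C, so C = W/(Q + kV).
Q + kV = 4.355e+06 + 1.8·173000 = 4.666e+06 m³/yr.
C = 61000/4.666e+06 = 0.01307 kg/m³ = 13.07 mg/L.

13.1 mg/L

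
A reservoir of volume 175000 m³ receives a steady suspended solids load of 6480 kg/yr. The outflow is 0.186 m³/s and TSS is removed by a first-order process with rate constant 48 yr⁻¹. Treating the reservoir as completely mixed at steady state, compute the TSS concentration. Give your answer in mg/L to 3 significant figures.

0.454 mg/L

Outflow Q = 0.186 m³/s × 3.156e+07 s/yr = 5.87e+06 m³/yr.
Steady-state CSTR mass balance: W = Q·C + k·V·C, so C = W/(Q + kV).
Q + kV = 5.87e+06 + 48·175000 = 1.427e+07 m³/yr.
C = 6480/1.427e+07 = 0.0004541 kg/m³ = 0.4541 mg/L.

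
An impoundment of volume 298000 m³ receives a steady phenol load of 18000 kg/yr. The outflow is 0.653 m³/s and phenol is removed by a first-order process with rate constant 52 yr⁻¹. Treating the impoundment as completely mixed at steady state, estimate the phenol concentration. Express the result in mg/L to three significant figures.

0.499 mg/L

Outflow Q = 0.653 m³/s × 3.156e+07 s/yr = 2.061e+07 m³/yr.
Steady-state CSTR mass balance: W = Q·C + k·V·C, so C = W/(Q + kV).
Q + kV = 2.061e+07 + 52·298000 = 3.61e+07 m³/yr.
C = 18000/3.61e+07 = 0.0004986 kg/m³ = 0.4986 mg/L.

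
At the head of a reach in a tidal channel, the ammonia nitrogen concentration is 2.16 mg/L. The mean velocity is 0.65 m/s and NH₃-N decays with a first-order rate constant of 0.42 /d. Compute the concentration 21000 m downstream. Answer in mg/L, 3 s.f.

Travel time t = 21000 m / 0.65 m/s = 2.1e+04/0.65 = 3.231e+04 s = 0.3739 d.
First-order decay: C = 2.16·exp(−0.42·0.3739) = 2.16·0.8547 = 1.846 mg/L.

1.85 mg/L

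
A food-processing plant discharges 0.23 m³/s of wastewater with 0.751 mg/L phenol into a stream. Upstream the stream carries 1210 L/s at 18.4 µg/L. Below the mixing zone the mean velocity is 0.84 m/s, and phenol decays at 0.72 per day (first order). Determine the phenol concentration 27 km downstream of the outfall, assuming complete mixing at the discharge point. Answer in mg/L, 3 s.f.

1210 L/s = 1.21 m³/s.
18.4 µg/L = 0.0184 mg/L.
After complete mixing, C₀ = (0.23·0.751 + 1.21·0.0184) / 1.44 = 0.1354 mg/L.
Travel time t = 2.7e+04 m / 0.84 m/s = 3.214e+04 s = 0.372 d.
C = 0.1354·exp(−0.72·0.372) = 0.1354·0.765 = 0.1036 mg/L.

0.104 mg/L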